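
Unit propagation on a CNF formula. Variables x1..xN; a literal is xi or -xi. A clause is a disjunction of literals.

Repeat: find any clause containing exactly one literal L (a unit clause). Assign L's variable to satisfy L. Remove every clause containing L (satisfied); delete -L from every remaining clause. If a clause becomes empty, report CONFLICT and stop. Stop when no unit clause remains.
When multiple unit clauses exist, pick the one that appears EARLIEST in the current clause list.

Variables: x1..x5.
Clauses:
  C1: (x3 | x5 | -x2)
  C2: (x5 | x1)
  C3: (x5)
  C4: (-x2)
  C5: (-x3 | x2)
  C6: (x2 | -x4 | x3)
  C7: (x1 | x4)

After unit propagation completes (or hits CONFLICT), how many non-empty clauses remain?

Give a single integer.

unit clause [5] forces x5=T; simplify:
  satisfied 3 clause(s); 4 remain; assigned so far: [5]
unit clause [-2] forces x2=F; simplify:
  drop 2 from [-3, 2] -> [-3]
  drop 2 from [2, -4, 3] -> [-4, 3]
  satisfied 1 clause(s); 3 remain; assigned so far: [2, 5]
unit clause [-3] forces x3=F; simplify:
  drop 3 from [-4, 3] -> [-4]
  satisfied 1 clause(s); 2 remain; assigned so far: [2, 3, 5]
unit clause [-4] forces x4=F; simplify:
  drop 4 from [1, 4] -> [1]
  satisfied 1 clause(s); 1 remain; assigned so far: [2, 3, 4, 5]
unit clause [1] forces x1=T; simplify:
  satisfied 1 clause(s); 0 remain; assigned so far: [1, 2, 3, 4, 5]

Answer: 0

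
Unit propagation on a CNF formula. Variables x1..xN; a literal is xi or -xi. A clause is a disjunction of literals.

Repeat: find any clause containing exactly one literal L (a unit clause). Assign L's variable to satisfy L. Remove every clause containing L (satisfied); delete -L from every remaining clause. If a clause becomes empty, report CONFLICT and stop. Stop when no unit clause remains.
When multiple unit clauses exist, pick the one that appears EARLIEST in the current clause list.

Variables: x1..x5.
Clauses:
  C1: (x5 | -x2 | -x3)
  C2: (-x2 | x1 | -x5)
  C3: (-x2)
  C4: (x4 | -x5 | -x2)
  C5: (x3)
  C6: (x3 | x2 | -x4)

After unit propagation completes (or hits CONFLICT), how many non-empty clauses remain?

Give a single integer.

Answer: 0

Derivation:
unit clause [-2] forces x2=F; simplify:
  drop 2 from [3, 2, -4] -> [3, -4]
  satisfied 4 clause(s); 2 remain; assigned so far: [2]
unit clause [3] forces x3=T; simplify:
  satisfied 2 clause(s); 0 remain; assigned so far: [2, 3]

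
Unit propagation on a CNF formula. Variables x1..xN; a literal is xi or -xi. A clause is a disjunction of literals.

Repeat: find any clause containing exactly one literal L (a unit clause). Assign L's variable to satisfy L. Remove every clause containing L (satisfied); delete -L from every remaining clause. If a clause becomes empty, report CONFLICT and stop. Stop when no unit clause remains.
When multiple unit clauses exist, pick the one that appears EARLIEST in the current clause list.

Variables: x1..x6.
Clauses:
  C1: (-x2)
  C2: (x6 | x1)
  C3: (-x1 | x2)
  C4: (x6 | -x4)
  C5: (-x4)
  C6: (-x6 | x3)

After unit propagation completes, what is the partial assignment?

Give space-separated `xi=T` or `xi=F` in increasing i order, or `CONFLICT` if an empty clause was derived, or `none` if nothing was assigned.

Answer: x1=F x2=F x3=T x4=F x6=T

Derivation:
unit clause [-2] forces x2=F; simplify:
  drop 2 from [-1, 2] -> [-1]
  satisfied 1 clause(s); 5 remain; assigned so far: [2]
unit clause [-1] forces x1=F; simplify:
  drop 1 from [6, 1] -> [6]
  satisfied 1 clause(s); 4 remain; assigned so far: [1, 2]
unit clause [6] forces x6=T; simplify:
  drop -6 from [-6, 3] -> [3]
  satisfied 2 clause(s); 2 remain; assigned so far: [1, 2, 6]
unit clause [-4] forces x4=F; simplify:
  satisfied 1 clause(s); 1 remain; assigned so far: [1, 2, 4, 6]
unit clause [3] forces x3=T; simplify:
  satisfied 1 clause(s); 0 remain; assigned so far: [1, 2, 3, 4, 6]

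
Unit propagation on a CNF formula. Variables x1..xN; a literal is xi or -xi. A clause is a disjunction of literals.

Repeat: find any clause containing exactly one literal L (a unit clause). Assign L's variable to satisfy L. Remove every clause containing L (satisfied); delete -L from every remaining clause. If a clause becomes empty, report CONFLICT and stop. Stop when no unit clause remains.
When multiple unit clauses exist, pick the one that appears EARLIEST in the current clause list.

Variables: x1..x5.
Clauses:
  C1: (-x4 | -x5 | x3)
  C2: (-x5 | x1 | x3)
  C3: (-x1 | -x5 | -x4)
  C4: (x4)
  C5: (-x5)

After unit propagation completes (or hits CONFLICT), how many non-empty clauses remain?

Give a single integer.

Answer: 0

Derivation:
unit clause [4] forces x4=T; simplify:
  drop -4 from [-4, -5, 3] -> [-5, 3]
  drop -4 from [-1, -5, -4] -> [-1, -5]
  satisfied 1 clause(s); 4 remain; assigned so far: [4]
unit clause [-5] forces x5=F; simplify:
  satisfied 4 clause(s); 0 remain; assigned so far: [4, 5]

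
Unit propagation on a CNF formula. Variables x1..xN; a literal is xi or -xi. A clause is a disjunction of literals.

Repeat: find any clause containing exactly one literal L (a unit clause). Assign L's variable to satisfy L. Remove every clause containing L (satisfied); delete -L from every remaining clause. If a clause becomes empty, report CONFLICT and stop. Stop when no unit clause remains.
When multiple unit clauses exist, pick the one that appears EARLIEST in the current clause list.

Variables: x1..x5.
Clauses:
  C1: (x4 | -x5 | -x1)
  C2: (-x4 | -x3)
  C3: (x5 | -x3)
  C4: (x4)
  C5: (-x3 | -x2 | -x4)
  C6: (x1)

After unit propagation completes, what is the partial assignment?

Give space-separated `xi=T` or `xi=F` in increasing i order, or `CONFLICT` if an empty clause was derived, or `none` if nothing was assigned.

Answer: x1=T x3=F x4=T

Derivation:
unit clause [4] forces x4=T; simplify:
  drop -4 from [-4, -3] -> [-3]
  drop -4 from [-3, -2, -4] -> [-3, -2]
  satisfied 2 clause(s); 4 remain; assigned so far: [4]
unit clause [-3] forces x3=F; simplify:
  satisfied 3 clause(s); 1 remain; assigned so far: [3, 4]
unit clause [1] forces x1=T; simplify:
  satisfied 1 clause(s); 0 remain; assigned so far: [1, 3, 4]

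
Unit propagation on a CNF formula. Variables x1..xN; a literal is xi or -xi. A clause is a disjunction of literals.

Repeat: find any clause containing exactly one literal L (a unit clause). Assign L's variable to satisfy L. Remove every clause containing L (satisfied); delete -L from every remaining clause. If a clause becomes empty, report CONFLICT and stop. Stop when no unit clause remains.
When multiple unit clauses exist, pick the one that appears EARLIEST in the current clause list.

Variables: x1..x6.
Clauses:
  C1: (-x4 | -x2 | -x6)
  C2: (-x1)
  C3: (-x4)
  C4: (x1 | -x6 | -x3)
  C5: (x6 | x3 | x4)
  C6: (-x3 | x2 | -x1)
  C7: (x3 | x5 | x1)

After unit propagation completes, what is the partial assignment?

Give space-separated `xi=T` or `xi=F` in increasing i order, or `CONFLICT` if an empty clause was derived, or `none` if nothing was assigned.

unit clause [-1] forces x1=F; simplify:
  drop 1 from [1, -6, -3] -> [-6, -3]
  drop 1 from [3, 5, 1] -> [3, 5]
  satisfied 2 clause(s); 5 remain; assigned so far: [1]
unit clause [-4] forces x4=F; simplify:
  drop 4 from [6, 3, 4] -> [6, 3]
  satisfied 2 clause(s); 3 remain; assigned so far: [1, 4]

Answer: x1=F x4=F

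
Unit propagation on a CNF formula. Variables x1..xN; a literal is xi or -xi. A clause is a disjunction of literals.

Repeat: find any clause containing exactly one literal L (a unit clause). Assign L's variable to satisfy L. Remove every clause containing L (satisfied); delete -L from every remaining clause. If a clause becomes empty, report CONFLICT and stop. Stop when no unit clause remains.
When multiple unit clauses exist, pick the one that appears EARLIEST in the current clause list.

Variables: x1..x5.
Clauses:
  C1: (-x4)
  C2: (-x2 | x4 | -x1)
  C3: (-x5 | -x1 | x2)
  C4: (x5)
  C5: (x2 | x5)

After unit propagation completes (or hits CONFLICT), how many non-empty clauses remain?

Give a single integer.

Answer: 2

Derivation:
unit clause [-4] forces x4=F; simplify:
  drop 4 from [-2, 4, -1] -> [-2, -1]
  satisfied 1 clause(s); 4 remain; assigned so far: [4]
unit clause [5] forces x5=T; simplify:
  drop -5 from [-5, -1, 2] -> [-1, 2]
  satisfied 2 clause(s); 2 remain; assigned so far: [4, 5]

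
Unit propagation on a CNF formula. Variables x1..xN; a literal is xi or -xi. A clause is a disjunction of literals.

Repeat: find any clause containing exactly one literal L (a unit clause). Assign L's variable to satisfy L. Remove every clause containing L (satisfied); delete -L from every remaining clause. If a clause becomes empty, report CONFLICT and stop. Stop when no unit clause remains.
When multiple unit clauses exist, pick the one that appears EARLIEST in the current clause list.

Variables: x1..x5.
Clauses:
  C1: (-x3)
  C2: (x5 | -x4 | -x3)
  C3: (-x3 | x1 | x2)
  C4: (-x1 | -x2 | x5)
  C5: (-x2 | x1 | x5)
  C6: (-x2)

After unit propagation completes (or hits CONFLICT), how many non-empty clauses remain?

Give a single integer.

Answer: 0

Derivation:
unit clause [-3] forces x3=F; simplify:
  satisfied 3 clause(s); 3 remain; assigned so far: [3]
unit clause [-2] forces x2=F; simplify:
  satisfied 3 clause(s); 0 remain; assigned so far: [2, 3]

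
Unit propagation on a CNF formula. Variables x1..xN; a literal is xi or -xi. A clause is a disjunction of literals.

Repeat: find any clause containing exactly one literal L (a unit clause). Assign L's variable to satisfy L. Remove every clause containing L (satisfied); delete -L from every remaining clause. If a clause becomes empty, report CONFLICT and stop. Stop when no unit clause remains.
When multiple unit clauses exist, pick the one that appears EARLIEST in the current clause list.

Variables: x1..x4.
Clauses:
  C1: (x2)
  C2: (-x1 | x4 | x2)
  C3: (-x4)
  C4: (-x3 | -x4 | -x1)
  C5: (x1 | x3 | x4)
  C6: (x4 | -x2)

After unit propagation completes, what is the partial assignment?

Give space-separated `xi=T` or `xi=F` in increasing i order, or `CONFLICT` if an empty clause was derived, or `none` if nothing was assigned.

unit clause [2] forces x2=T; simplify:
  drop -2 from [4, -2] -> [4]
  satisfied 2 clause(s); 4 remain; assigned so far: [2]
unit clause [-4] forces x4=F; simplify:
  drop 4 from [1, 3, 4] -> [1, 3]
  drop 4 from [4] -> [] (empty!)
  satisfied 2 clause(s); 2 remain; assigned so far: [2, 4]
CONFLICT (empty clause)

Answer: CONFLICT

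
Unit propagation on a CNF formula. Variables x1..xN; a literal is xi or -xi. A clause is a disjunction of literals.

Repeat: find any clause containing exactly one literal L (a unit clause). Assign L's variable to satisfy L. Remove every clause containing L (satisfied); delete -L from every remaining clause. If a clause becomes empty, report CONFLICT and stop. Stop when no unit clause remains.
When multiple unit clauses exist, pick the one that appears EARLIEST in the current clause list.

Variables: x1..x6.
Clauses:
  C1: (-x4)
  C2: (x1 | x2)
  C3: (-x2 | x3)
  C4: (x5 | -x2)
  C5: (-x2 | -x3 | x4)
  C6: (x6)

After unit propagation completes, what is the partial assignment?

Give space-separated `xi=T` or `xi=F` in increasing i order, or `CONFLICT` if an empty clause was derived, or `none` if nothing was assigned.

Answer: x4=F x6=T

Derivation:
unit clause [-4] forces x4=F; simplify:
  drop 4 from [-2, -3, 4] -> [-2, -3]
  satisfied 1 clause(s); 5 remain; assigned so far: [4]
unit clause [6] forces x6=T; simplify:
  satisfied 1 clause(s); 4 remain; assigned so far: [4, 6]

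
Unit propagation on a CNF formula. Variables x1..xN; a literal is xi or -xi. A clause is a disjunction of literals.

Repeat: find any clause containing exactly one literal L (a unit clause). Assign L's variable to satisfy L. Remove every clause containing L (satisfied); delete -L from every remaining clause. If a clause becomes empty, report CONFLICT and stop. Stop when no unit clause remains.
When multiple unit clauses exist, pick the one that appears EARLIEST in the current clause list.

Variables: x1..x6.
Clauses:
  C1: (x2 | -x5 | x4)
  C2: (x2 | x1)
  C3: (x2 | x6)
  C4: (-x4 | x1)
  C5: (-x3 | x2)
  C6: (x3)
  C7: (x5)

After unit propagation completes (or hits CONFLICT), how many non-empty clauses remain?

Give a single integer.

Answer: 1

Derivation:
unit clause [3] forces x3=T; simplify:
  drop -3 from [-3, 2] -> [2]
  satisfied 1 clause(s); 6 remain; assigned so far: [3]
unit clause [2] forces x2=T; simplify:
  satisfied 4 clause(s); 2 remain; assigned so far: [2, 3]
unit clause [5] forces x5=T; simplify:
  satisfied 1 clause(s); 1 remain; assigned so far: [2, 3, 5]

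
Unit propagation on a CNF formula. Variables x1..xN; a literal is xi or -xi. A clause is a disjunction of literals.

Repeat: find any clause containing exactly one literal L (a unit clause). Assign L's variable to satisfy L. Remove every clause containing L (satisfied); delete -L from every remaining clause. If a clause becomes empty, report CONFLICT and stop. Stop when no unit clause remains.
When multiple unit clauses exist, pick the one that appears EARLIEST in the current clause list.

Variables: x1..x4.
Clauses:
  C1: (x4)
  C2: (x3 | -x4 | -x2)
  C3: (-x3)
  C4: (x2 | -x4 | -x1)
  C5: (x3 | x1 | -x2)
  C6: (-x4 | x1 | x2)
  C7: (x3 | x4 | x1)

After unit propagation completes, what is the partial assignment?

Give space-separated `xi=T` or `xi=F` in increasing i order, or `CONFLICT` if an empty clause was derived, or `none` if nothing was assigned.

unit clause [4] forces x4=T; simplify:
  drop -4 from [3, -4, -2] -> [3, -2]
  drop -4 from [2, -4, -1] -> [2, -1]
  drop -4 from [-4, 1, 2] -> [1, 2]
  satisfied 2 clause(s); 5 remain; assigned so far: [4]
unit clause [-3] forces x3=F; simplify:
  drop 3 from [3, -2] -> [-2]
  drop 3 from [3, 1, -2] -> [1, -2]
  satisfied 1 clause(s); 4 remain; assigned so far: [3, 4]
unit clause [-2] forces x2=F; simplify:
  drop 2 from [2, -1] -> [-1]
  drop 2 from [1, 2] -> [1]
  satisfied 2 clause(s); 2 remain; assigned so far: [2, 3, 4]
unit clause [-1] forces x1=F; simplify:
  drop 1 from [1] -> [] (empty!)
  satisfied 1 clause(s); 1 remain; assigned so far: [1, 2, 3, 4]
CONFLICT (empty clause)

Answer: CONFLICT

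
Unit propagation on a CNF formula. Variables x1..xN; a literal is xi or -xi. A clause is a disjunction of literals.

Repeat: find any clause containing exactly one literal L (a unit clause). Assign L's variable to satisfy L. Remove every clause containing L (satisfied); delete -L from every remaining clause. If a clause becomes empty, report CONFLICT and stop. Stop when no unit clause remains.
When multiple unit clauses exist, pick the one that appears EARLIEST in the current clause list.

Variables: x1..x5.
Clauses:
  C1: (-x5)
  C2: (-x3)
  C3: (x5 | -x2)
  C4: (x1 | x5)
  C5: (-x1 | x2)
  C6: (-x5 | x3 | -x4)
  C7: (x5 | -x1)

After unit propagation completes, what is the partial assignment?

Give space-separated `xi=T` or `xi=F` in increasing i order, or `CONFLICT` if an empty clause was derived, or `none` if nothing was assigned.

Answer: CONFLICT

Derivation:
unit clause [-5] forces x5=F; simplify:
  drop 5 from [5, -2] -> [-2]
  drop 5 from [1, 5] -> [1]
  drop 5 from [5, -1] -> [-1]
  satisfied 2 clause(s); 5 remain; assigned so far: [5]
unit clause [-3] forces x3=F; simplify:
  satisfied 1 clause(s); 4 remain; assigned so far: [3, 5]
unit clause [-2] forces x2=F; simplify:
  drop 2 from [-1, 2] -> [-1]
  satisfied 1 clause(s); 3 remain; assigned so far: [2, 3, 5]
unit clause [1] forces x1=T; simplify:
  drop -1 from [-1] -> [] (empty!)
  drop -1 from [-1] -> [] (empty!)
  satisfied 1 clause(s); 2 remain; assigned so far: [1, 2, 3, 5]
CONFLICT (empty clause)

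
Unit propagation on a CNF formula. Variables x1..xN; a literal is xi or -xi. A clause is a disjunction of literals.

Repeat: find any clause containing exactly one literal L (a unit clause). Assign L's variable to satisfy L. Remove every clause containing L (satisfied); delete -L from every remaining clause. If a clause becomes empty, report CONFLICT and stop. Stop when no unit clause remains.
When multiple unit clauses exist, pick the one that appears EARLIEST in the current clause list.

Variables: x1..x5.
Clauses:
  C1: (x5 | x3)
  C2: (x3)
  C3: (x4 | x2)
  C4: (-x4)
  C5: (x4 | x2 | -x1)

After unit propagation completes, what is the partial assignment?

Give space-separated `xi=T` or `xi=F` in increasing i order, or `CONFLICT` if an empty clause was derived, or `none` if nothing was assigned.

unit clause [3] forces x3=T; simplify:
  satisfied 2 clause(s); 3 remain; assigned so far: [3]
unit clause [-4] forces x4=F; simplify:
  drop 4 from [4, 2] -> [2]
  drop 4 from [4, 2, -1] -> [2, -1]
  satisfied 1 clause(s); 2 remain; assigned so far: [3, 4]
unit clause [2] forces x2=T; simplify:
  satisfied 2 clause(s); 0 remain; assigned so far: [2, 3, 4]

Answer: x2=T x3=T x4=F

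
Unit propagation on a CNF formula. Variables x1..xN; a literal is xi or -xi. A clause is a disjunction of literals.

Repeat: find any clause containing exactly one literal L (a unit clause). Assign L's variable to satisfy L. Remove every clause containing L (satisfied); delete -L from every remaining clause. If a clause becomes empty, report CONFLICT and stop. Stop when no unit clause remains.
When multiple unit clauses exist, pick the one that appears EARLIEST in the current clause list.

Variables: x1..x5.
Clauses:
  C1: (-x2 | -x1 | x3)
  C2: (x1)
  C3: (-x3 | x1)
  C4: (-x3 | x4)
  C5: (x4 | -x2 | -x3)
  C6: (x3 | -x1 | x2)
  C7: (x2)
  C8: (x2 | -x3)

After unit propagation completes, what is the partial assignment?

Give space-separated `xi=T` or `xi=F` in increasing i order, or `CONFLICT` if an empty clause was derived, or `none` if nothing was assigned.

unit clause [1] forces x1=T; simplify:
  drop -1 from [-2, -1, 3] -> [-2, 3]
  drop -1 from [3, -1, 2] -> [3, 2]
  satisfied 2 clause(s); 6 remain; assigned so far: [1]
unit clause [2] forces x2=T; simplify:
  drop -2 from [-2, 3] -> [3]
  drop -2 from [4, -2, -3] -> [4, -3]
  satisfied 3 clause(s); 3 remain; assigned so far: [1, 2]
unit clause [3] forces x3=T; simplify:
  drop -3 from [-3, 4] -> [4]
  drop -3 from [4, -3] -> [4]
  satisfied 1 clause(s); 2 remain; assigned so far: [1, 2, 3]
unit clause [4] forces x4=T; simplify:
  satisfied 2 clause(s); 0 remain; assigned so far: [1, 2, 3, 4]

Answer: x1=T x2=T x3=T x4=T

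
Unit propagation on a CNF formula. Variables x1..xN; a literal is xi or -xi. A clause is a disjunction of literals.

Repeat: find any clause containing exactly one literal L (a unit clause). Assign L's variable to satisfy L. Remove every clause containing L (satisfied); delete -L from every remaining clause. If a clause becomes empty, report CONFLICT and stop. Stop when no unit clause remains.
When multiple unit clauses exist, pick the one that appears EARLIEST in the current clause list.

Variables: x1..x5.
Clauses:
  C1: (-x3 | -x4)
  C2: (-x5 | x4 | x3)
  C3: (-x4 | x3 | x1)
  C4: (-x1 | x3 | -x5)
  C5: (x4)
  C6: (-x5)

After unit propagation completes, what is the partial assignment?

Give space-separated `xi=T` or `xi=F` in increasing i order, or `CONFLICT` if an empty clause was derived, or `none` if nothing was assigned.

Answer: x1=T x3=F x4=T x5=F

Derivation:
unit clause [4] forces x4=T; simplify:
  drop -4 from [-3, -4] -> [-3]
  drop -4 from [-4, 3, 1] -> [3, 1]
  satisfied 2 clause(s); 4 remain; assigned so far: [4]
unit clause [-3] forces x3=F; simplify:
  drop 3 from [3, 1] -> [1]
  drop 3 from [-1, 3, -5] -> [-1, -5]
  satisfied 1 clause(s); 3 remain; assigned so far: [3, 4]
unit clause [1] forces x1=T; simplify:
  drop -1 from [-1, -5] -> [-5]
  satisfied 1 clause(s); 2 remain; assigned so far: [1, 3, 4]
unit clause [-5] forces x5=F; simplify:
  satisfied 2 clause(s); 0 remain; assigned so far: [1, 3, 4, 5]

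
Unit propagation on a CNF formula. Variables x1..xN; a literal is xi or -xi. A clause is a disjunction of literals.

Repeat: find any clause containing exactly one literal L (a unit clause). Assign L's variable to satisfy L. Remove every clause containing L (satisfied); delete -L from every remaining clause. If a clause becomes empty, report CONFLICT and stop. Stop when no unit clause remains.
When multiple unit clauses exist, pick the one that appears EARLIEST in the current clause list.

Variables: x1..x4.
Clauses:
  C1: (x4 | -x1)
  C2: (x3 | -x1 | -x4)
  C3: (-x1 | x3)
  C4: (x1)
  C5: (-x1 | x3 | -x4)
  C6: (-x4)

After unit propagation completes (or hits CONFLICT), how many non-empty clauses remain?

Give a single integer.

unit clause [1] forces x1=T; simplify:
  drop -1 from [4, -1] -> [4]
  drop -1 from [3, -1, -4] -> [3, -4]
  drop -1 from [-1, 3] -> [3]
  drop -1 from [-1, 3, -4] -> [3, -4]
  satisfied 1 clause(s); 5 remain; assigned so far: [1]
unit clause [4] forces x4=T; simplify:
  drop -4 from [3, -4] -> [3]
  drop -4 from [3, -4] -> [3]
  drop -4 from [-4] -> [] (empty!)
  satisfied 1 clause(s); 4 remain; assigned so far: [1, 4]
CONFLICT (empty clause)

Answer: 3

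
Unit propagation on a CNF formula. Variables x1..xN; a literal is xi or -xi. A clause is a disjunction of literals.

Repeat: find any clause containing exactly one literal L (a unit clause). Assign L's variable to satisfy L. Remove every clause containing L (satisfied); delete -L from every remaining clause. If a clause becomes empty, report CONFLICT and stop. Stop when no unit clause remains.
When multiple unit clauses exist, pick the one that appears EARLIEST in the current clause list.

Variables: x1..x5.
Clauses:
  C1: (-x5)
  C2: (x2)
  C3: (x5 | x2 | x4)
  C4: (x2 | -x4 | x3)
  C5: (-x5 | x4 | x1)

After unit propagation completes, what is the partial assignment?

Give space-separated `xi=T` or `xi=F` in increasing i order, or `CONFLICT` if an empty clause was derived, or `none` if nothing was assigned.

unit clause [-5] forces x5=F; simplify:
  drop 5 from [5, 2, 4] -> [2, 4]
  satisfied 2 clause(s); 3 remain; assigned so far: [5]
unit clause [2] forces x2=T; simplify:
  satisfied 3 clause(s); 0 remain; assigned so far: [2, 5]

Answer: x2=T x5=F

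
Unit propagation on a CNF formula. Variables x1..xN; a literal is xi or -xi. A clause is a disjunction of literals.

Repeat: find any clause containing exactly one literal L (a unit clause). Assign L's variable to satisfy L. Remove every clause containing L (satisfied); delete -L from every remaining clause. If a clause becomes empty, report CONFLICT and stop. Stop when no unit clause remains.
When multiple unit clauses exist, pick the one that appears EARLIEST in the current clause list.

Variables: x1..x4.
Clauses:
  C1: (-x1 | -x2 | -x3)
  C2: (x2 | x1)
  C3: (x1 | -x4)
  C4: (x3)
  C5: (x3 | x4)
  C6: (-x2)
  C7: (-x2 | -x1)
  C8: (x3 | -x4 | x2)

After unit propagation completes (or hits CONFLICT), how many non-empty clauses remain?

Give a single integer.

unit clause [3] forces x3=T; simplify:
  drop -3 from [-1, -2, -3] -> [-1, -2]
  satisfied 3 clause(s); 5 remain; assigned so far: [3]
unit clause [-2] forces x2=F; simplify:
  drop 2 from [2, 1] -> [1]
  satisfied 3 clause(s); 2 remain; assigned so far: [2, 3]
unit clause [1] forces x1=T; simplify:
  satisfied 2 clause(s); 0 remain; assigned so far: [1, 2, 3]

Answer: 0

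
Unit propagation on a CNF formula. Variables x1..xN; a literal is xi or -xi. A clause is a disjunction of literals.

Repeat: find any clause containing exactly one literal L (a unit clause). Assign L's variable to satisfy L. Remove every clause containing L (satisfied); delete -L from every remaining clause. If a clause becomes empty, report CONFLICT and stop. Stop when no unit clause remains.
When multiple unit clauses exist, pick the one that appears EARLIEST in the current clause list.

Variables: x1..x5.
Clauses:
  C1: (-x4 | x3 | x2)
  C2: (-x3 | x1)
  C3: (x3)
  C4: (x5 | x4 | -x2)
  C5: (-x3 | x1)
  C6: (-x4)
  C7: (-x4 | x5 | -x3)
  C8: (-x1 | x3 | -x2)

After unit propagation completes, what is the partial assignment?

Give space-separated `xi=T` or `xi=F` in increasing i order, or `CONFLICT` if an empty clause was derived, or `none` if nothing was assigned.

Answer: x1=T x3=T x4=F

Derivation:
unit clause [3] forces x3=T; simplify:
  drop -3 from [-3, 1] -> [1]
  drop -3 from [-3, 1] -> [1]
  drop -3 from [-4, 5, -3] -> [-4, 5]
  satisfied 3 clause(s); 5 remain; assigned so far: [3]
unit clause [1] forces x1=T; simplify:
  satisfied 2 clause(s); 3 remain; assigned so far: [1, 3]
unit clause [-4] forces x4=F; simplify:
  drop 4 from [5, 4, -2] -> [5, -2]
  satisfied 2 clause(s); 1 remain; assigned so far: [1, 3, 4]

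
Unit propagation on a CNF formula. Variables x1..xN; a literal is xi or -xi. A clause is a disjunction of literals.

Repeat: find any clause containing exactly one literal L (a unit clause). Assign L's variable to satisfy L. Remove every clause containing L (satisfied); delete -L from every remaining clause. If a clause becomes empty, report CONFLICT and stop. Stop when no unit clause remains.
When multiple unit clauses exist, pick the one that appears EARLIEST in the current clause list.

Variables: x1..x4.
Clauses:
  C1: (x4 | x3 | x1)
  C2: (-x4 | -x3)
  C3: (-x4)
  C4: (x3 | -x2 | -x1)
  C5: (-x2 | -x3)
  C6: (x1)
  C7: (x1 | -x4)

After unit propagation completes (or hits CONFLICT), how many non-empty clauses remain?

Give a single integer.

unit clause [-4] forces x4=F; simplify:
  drop 4 from [4, 3, 1] -> [3, 1]
  satisfied 3 clause(s); 4 remain; assigned so far: [4]
unit clause [1] forces x1=T; simplify:
  drop -1 from [3, -2, -1] -> [3, -2]
  satisfied 2 clause(s); 2 remain; assigned so far: [1, 4]

Answer: 2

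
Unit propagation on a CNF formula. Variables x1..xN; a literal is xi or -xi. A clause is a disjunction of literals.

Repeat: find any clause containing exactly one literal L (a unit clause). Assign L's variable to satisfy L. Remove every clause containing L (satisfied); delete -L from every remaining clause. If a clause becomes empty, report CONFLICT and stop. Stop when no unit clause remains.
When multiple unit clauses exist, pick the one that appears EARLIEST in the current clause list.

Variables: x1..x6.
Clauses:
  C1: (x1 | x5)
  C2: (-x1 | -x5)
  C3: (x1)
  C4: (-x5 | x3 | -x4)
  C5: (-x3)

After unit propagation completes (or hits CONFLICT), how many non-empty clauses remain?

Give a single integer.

unit clause [1] forces x1=T; simplify:
  drop -1 from [-1, -5] -> [-5]
  satisfied 2 clause(s); 3 remain; assigned so far: [1]
unit clause [-5] forces x5=F; simplify:
  satisfied 2 clause(s); 1 remain; assigned so far: [1, 5]
unit clause [-3] forces x3=F; simplify:
  satisfied 1 clause(s); 0 remain; assigned so far: [1, 3, 5]

Answer: 0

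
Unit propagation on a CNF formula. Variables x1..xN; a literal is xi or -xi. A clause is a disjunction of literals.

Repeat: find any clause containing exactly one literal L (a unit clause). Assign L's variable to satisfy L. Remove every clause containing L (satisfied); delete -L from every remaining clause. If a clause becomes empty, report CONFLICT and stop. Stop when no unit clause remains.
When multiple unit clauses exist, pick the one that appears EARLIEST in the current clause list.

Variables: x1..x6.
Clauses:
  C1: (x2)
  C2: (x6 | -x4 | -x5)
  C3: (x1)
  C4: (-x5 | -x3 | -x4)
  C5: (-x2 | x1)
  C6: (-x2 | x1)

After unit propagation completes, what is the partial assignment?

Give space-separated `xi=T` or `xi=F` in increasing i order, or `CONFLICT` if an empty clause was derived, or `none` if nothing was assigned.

unit clause [2] forces x2=T; simplify:
  drop -2 from [-2, 1] -> [1]
  drop -2 from [-2, 1] -> [1]
  satisfied 1 clause(s); 5 remain; assigned so far: [2]
unit clause [1] forces x1=T; simplify:
  satisfied 3 clause(s); 2 remain; assigned so far: [1, 2]

Answer: x1=T x2=T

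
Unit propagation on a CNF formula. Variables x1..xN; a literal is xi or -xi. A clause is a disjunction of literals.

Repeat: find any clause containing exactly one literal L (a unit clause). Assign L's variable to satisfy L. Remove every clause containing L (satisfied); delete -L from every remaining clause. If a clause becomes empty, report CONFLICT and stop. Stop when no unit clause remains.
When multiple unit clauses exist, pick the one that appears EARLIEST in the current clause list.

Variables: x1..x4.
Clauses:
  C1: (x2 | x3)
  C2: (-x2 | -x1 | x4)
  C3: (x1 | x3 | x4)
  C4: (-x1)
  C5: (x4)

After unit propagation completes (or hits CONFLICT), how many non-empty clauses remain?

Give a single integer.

unit clause [-1] forces x1=F; simplify:
  drop 1 from [1, 3, 4] -> [3, 4]
  satisfied 2 clause(s); 3 remain; assigned so far: [1]
unit clause [4] forces x4=T; simplify:
  satisfied 2 clause(s); 1 remain; assigned so far: [1, 4]

Answer: 1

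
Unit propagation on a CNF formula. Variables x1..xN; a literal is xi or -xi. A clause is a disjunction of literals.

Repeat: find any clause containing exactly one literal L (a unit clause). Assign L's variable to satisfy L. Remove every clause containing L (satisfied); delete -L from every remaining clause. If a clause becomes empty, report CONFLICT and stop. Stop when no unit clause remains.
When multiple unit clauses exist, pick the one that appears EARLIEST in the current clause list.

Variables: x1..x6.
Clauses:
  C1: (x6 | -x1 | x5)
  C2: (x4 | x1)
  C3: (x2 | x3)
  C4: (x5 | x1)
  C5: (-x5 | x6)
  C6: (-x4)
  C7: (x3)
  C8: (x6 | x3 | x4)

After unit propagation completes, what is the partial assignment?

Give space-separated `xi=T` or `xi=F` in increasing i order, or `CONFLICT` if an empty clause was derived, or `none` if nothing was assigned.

unit clause [-4] forces x4=F; simplify:
  drop 4 from [4, 1] -> [1]
  drop 4 from [6, 3, 4] -> [6, 3]
  satisfied 1 clause(s); 7 remain; assigned so far: [4]
unit clause [1] forces x1=T; simplify:
  drop -1 from [6, -1, 5] -> [6, 5]
  satisfied 2 clause(s); 5 remain; assigned so far: [1, 4]
unit clause [3] forces x3=T; simplify:
  satisfied 3 clause(s); 2 remain; assigned so far: [1, 3, 4]

Answer: x1=T x3=T x4=F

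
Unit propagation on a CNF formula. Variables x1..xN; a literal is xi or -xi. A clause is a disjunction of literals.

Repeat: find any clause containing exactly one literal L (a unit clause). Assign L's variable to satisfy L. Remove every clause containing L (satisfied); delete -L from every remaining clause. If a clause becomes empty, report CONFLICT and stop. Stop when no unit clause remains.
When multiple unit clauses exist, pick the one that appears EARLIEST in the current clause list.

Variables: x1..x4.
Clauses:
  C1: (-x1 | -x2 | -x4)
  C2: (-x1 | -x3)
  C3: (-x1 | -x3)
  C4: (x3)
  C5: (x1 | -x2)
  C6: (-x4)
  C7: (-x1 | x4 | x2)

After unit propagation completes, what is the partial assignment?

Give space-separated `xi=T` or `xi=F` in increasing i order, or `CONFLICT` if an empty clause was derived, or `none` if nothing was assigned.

unit clause [3] forces x3=T; simplify:
  drop -3 from [-1, -3] -> [-1]
  drop -3 from [-1, -3] -> [-1]
  satisfied 1 clause(s); 6 remain; assigned so far: [3]
unit clause [-1] forces x1=F; simplify:
  drop 1 from [1, -2] -> [-2]
  satisfied 4 clause(s); 2 remain; assigned so far: [1, 3]
unit clause [-2] forces x2=F; simplify:
  satisfied 1 clause(s); 1 remain; assigned so far: [1, 2, 3]
unit clause [-4] forces x4=F; simplify:
  satisfied 1 clause(s); 0 remain; assigned so far: [1, 2, 3, 4]

Answer: x1=F x2=F x3=T x4=F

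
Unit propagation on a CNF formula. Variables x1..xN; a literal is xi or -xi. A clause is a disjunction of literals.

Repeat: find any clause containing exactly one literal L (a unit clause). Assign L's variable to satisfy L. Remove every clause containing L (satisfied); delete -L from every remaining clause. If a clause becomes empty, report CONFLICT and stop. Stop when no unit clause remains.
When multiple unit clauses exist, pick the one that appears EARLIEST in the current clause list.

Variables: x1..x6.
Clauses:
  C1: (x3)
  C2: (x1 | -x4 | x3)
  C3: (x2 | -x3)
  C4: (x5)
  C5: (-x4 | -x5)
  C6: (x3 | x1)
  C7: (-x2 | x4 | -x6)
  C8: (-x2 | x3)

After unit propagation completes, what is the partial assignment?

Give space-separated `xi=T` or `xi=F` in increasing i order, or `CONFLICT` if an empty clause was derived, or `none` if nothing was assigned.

unit clause [3] forces x3=T; simplify:
  drop -3 from [2, -3] -> [2]
  satisfied 4 clause(s); 4 remain; assigned so far: [3]
unit clause [2] forces x2=T; simplify:
  drop -2 from [-2, 4, -6] -> [4, -6]
  satisfied 1 clause(s); 3 remain; assigned so far: [2, 3]
unit clause [5] forces x5=T; simplify:
  drop -5 from [-4, -5] -> [-4]
  satisfied 1 clause(s); 2 remain; assigned so far: [2, 3, 5]
unit clause [-4] forces x4=F; simplify:
  drop 4 from [4, -6] -> [-6]
  satisfied 1 clause(s); 1 remain; assigned so far: [2, 3, 4, 5]
unit clause [-6] forces x6=F; simplify:
  satisfied 1 clause(s); 0 remain; assigned so far: [2, 3, 4, 5, 6]

Answer: x2=T x3=T x4=F x5=T x6=F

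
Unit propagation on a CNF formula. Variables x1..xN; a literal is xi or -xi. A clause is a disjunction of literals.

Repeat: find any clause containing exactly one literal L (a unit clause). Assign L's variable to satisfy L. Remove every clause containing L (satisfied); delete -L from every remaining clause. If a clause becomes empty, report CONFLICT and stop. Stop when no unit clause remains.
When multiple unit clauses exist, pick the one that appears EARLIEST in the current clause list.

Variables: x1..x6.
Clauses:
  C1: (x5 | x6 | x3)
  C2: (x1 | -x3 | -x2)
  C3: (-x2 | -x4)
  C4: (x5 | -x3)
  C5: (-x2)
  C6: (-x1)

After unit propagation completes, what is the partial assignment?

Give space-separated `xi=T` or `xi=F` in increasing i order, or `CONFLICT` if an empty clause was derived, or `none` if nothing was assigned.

unit clause [-2] forces x2=F; simplify:
  satisfied 3 clause(s); 3 remain; assigned so far: [2]
unit clause [-1] forces x1=F; simplify:
  satisfied 1 clause(s); 2 remain; assigned so far: [1, 2]

Answer: x1=F x2=F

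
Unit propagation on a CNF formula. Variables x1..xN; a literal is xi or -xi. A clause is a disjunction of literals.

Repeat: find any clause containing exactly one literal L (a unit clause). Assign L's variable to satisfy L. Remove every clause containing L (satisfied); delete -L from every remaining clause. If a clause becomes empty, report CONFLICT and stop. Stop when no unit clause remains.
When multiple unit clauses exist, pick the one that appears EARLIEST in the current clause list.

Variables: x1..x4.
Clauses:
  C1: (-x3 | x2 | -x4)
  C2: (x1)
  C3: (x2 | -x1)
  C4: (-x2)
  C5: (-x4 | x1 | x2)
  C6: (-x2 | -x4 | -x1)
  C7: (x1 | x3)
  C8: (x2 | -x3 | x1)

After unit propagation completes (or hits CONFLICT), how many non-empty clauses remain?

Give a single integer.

Answer: 1

Derivation:
unit clause [1] forces x1=T; simplify:
  drop -1 from [2, -1] -> [2]
  drop -1 from [-2, -4, -1] -> [-2, -4]
  satisfied 4 clause(s); 4 remain; assigned so far: [1]
unit clause [2] forces x2=T; simplify:
  drop -2 from [-2] -> [] (empty!)
  drop -2 from [-2, -4] -> [-4]
  satisfied 2 clause(s); 2 remain; assigned so far: [1, 2]
CONFLICT (empty clause)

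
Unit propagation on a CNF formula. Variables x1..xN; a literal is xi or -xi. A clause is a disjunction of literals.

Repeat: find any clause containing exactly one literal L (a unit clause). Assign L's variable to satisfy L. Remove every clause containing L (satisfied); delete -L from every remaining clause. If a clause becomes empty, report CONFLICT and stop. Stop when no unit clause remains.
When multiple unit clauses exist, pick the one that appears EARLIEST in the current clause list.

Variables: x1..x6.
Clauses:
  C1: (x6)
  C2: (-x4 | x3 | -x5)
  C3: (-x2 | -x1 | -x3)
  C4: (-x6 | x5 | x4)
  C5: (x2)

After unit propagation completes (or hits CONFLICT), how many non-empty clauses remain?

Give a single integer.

Answer: 3

Derivation:
unit clause [6] forces x6=T; simplify:
  drop -6 from [-6, 5, 4] -> [5, 4]
  satisfied 1 clause(s); 4 remain; assigned so far: [6]
unit clause [2] forces x2=T; simplify:
  drop -2 from [-2, -1, -3] -> [-1, -3]
  satisfied 1 clause(s); 3 remain; assigned so far: [2, 6]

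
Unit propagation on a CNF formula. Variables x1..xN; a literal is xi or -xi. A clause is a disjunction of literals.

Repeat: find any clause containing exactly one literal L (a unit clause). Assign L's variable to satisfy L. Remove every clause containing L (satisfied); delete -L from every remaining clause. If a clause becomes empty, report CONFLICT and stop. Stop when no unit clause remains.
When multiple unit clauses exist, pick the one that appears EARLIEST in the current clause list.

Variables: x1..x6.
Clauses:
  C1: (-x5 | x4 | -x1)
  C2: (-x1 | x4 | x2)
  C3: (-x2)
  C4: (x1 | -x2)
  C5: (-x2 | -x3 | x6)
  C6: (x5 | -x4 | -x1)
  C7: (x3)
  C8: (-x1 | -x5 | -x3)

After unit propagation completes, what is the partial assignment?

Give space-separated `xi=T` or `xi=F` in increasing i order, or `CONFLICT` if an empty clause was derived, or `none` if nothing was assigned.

Answer: x2=F x3=T

Derivation:
unit clause [-2] forces x2=F; simplify:
  drop 2 from [-1, 4, 2] -> [-1, 4]
  satisfied 3 clause(s); 5 remain; assigned so far: [2]
unit clause [3] forces x3=T; simplify:
  drop -3 from [-1, -5, -3] -> [-1, -5]
  satisfied 1 clause(s); 4 remain; assigned so far: [2, 3]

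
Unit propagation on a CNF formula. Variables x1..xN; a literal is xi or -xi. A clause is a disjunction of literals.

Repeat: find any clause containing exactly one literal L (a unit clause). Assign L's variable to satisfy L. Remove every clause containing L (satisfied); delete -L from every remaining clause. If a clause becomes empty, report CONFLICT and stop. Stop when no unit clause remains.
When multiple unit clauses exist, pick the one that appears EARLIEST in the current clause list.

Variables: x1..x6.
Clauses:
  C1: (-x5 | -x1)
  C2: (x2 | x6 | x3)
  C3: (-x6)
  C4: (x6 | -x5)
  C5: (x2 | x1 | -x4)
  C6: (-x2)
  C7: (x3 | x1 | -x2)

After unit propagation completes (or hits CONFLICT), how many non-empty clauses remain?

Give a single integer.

unit clause [-6] forces x6=F; simplify:
  drop 6 from [2, 6, 3] -> [2, 3]
  drop 6 from [6, -5] -> [-5]
  satisfied 1 clause(s); 6 remain; assigned so far: [6]
unit clause [-5] forces x5=F; simplify:
  satisfied 2 clause(s); 4 remain; assigned so far: [5, 6]
unit clause [-2] forces x2=F; simplify:
  drop 2 from [2, 3] -> [3]
  drop 2 from [2, 1, -4] -> [1, -4]
  satisfied 2 clause(s); 2 remain; assigned so far: [2, 5, 6]
unit clause [3] forces x3=T; simplify:
  satisfied 1 clause(s); 1 remain; assigned so far: [2, 3, 5, 6]

Answer: 1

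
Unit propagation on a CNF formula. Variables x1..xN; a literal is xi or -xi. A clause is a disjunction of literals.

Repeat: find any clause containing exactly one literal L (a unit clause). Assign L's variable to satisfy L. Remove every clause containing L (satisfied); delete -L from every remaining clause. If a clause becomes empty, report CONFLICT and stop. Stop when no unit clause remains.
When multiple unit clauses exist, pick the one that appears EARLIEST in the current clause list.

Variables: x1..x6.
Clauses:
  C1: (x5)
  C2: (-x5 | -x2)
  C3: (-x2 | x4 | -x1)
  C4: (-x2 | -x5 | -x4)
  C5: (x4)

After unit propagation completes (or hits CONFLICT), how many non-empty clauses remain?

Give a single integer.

unit clause [5] forces x5=T; simplify:
  drop -5 from [-5, -2] -> [-2]
  drop -5 from [-2, -5, -4] -> [-2, -4]
  satisfied 1 clause(s); 4 remain; assigned so far: [5]
unit clause [-2] forces x2=F; simplify:
  satisfied 3 clause(s); 1 remain; assigned so far: [2, 5]
unit clause [4] forces x4=T; simplify:
  satisfied 1 clause(s); 0 remain; assigned so far: [2, 4, 5]

Answer: 0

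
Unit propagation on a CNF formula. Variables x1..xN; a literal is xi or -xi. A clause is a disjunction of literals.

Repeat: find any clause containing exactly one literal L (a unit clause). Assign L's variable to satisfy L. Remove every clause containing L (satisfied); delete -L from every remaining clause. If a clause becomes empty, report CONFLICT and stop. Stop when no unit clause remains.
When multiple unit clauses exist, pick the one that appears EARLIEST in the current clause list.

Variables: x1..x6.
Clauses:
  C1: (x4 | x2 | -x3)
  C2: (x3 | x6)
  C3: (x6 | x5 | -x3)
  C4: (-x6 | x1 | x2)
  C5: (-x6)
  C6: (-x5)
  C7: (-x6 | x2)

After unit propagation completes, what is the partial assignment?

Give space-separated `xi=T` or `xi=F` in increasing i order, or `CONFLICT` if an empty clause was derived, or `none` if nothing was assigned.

Answer: CONFLICT

Derivation:
unit clause [-6] forces x6=F; simplify:
  drop 6 from [3, 6] -> [3]
  drop 6 from [6, 5, -3] -> [5, -3]
  satisfied 3 clause(s); 4 remain; assigned so far: [6]
unit clause [3] forces x3=T; simplify:
  drop -3 from [4, 2, -3] -> [4, 2]
  drop -3 from [5, -3] -> [5]
  satisfied 1 clause(s); 3 remain; assigned so far: [3, 6]
unit clause [5] forces x5=T; simplify:
  drop -5 from [-5] -> [] (empty!)
  satisfied 1 clause(s); 2 remain; assigned so far: [3, 5, 6]
CONFLICT (empty clause)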